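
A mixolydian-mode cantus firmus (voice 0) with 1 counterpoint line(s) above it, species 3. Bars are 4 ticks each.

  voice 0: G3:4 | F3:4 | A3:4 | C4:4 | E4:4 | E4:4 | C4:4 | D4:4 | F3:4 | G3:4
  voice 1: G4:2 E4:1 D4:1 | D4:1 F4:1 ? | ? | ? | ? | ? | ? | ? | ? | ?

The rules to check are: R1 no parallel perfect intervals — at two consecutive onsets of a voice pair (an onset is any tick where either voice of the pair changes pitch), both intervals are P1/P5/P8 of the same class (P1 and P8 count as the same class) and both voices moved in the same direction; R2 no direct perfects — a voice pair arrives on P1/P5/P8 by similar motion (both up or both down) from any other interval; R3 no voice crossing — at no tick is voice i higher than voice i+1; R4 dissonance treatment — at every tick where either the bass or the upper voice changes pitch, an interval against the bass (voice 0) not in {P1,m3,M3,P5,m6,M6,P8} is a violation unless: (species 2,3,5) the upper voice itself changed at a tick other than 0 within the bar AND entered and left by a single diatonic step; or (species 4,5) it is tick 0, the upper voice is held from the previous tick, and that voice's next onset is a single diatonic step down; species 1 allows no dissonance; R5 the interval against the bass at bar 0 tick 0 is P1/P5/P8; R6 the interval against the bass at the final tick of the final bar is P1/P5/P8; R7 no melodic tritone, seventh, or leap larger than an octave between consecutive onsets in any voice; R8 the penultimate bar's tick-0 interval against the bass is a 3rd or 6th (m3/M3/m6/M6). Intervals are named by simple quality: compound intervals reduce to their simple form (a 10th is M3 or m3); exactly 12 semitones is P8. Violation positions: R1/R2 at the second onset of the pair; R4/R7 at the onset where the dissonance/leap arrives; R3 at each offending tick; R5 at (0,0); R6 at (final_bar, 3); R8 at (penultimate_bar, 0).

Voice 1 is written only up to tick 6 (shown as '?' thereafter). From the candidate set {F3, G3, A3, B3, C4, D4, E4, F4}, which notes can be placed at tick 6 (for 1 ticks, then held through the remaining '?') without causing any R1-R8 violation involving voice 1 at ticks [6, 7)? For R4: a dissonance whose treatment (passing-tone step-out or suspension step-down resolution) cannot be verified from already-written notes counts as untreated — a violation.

F3: legal
G3: violates R4,R7
A3: legal
B3: violates R4,R7
C4: legal
D4: legal
E4: violates R4
F4: legal

{A3, C4, D4, F3, F4}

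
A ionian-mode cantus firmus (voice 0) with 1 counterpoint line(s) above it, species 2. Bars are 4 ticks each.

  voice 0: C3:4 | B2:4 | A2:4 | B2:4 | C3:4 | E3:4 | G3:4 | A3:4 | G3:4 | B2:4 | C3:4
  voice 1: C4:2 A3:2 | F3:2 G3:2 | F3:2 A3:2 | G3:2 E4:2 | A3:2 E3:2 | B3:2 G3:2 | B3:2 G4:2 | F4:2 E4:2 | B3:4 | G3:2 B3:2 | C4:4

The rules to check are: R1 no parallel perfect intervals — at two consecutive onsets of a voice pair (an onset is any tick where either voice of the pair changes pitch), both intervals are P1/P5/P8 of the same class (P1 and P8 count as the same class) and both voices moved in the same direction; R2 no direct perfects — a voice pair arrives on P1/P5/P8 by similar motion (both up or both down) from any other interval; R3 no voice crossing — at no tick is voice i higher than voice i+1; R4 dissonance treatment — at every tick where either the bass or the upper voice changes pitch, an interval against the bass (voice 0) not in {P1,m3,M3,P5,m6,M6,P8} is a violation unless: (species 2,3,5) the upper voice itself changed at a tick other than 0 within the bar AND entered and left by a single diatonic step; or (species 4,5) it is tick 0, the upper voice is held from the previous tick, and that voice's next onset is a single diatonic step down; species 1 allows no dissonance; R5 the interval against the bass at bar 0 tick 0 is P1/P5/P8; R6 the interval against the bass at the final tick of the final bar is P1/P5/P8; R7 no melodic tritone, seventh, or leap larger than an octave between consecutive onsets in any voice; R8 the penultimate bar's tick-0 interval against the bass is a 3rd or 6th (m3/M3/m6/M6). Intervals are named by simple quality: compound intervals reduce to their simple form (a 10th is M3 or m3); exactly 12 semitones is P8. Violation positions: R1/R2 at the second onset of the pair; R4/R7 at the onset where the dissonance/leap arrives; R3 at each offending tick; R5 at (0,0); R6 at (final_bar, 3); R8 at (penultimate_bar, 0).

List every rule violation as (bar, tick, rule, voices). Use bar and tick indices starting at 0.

bar 0: v0=C3 v1=C4 downbeat P8
bar 1: v0=B2 v1=F3 downbeat TT
bar 2: v0=A2 v1=F3 downbeat m6
bar 3: v0=B2 v1=G3 downbeat m6
bar 4: v0=C3 v1=A3 downbeat M6
bar 5: v0=E3 v1=B3 downbeat P5
bar 6: v0=G3 v1=B3 downbeat M3
bar 7: v0=A3 v1=F4 downbeat m6
bar 8: v0=G3 v1=B3 downbeat M3
bar 9: v0=B2 v1=G3 downbeat m6
bar 10: v0=C3 v1=C4 downbeat P8
  -> R4 @ bar 1 tick 0 v(0, 1): B2/F3 TT untreated
  -> R4 @ bar 3 tick 2 v(0, 1): B2/E4 P4 untreated
  -> R2 @ bar 5 tick 0 v(0, 1): C3/E3 M3 -> E3/B3 P5 similar
  -> R1 @ bar 10 tick 0 v(0, 1): B2/B3 P8 -> C3/C4 P8 similar

(1, 0, R4, (0, 1))
(3, 2, R4, (0, 1))
(5, 0, R2, (0, 1))
(10, 0, R1, (0, 1))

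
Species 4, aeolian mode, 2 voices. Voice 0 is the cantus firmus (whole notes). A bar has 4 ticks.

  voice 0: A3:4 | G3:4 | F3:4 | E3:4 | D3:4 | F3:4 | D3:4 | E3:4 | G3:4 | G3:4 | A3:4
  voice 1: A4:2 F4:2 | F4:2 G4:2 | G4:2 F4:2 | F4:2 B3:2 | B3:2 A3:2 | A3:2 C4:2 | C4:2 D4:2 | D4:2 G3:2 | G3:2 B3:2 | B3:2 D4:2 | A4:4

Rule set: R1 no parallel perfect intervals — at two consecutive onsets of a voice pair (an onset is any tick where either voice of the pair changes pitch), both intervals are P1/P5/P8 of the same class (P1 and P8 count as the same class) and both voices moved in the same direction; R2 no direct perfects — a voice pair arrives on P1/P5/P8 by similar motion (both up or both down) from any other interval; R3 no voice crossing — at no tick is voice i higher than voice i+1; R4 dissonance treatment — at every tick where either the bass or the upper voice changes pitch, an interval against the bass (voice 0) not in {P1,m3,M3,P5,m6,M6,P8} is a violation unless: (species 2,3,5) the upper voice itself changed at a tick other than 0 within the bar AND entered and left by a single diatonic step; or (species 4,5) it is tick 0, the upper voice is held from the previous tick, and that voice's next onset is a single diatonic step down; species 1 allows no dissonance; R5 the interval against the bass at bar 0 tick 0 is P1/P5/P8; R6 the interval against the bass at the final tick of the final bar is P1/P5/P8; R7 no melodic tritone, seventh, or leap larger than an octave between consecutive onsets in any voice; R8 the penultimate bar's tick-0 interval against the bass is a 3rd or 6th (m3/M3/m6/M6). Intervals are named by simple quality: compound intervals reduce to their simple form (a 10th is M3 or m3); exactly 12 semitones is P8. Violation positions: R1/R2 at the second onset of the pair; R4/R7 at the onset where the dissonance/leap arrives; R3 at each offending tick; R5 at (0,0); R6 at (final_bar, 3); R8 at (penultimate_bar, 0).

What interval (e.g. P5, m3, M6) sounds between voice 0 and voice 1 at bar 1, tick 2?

voice 0=G3 voice 1=G4 -> P8

P8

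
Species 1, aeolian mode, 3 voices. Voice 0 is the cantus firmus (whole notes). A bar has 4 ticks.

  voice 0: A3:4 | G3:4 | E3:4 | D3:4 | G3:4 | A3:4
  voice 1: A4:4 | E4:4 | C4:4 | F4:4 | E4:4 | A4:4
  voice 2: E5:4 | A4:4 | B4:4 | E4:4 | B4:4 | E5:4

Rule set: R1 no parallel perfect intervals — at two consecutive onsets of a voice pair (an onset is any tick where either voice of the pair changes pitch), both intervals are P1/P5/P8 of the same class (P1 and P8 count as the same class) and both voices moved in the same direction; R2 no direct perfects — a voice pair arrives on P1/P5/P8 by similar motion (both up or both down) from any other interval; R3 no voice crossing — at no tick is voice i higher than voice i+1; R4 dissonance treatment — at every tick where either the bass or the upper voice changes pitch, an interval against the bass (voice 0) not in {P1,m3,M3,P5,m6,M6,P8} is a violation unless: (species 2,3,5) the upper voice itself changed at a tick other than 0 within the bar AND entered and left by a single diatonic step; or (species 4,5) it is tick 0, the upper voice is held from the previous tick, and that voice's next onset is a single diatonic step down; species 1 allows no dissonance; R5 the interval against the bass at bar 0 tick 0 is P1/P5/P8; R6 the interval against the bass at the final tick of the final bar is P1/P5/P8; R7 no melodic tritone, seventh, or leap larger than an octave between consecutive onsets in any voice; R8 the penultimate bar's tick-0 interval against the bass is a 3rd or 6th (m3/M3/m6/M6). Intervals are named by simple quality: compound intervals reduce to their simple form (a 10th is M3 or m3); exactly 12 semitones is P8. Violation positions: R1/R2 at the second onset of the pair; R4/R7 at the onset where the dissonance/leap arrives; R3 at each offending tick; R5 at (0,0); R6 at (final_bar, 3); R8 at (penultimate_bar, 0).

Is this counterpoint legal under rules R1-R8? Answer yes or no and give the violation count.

No (9 violations)

bar 0: v0=A3 v1=A4 v2=E5 (P5)
bar 1: v0=G3 v1=E4 v2=A4 (M2)
bar 2: v0=E3 v1=C4 v2=B4 (P5)
bar 3: v0=D3 v1=F4 v2=E4 (M2)
bar 4: v0=G3 v1=E4 v2=B4 (M3)
bar 5: v0=A3 v1=A4 v2=E5 (P5)
  R4 @ bar1.0: G3/A4 M2 untreated
  R3 @ bar3.0: F4 above E4
  R4 @ bar3.0: D3/E4 M2 untreated
  R3 @ bar3.1: F4 above E4
  R3 @ bar3.2: F4 above E4
  R3 @ bar3.3: F4 above E4
  R1 @ bar5.0: E4/B4 P5 -> A4/E5 P5 similar
  R2 @ bar5.0: G3/E4 M6 -> A3/A4 P8 similar
  R2 @ bar5.0: G3/B4 M3 -> A3/E5 P5 similar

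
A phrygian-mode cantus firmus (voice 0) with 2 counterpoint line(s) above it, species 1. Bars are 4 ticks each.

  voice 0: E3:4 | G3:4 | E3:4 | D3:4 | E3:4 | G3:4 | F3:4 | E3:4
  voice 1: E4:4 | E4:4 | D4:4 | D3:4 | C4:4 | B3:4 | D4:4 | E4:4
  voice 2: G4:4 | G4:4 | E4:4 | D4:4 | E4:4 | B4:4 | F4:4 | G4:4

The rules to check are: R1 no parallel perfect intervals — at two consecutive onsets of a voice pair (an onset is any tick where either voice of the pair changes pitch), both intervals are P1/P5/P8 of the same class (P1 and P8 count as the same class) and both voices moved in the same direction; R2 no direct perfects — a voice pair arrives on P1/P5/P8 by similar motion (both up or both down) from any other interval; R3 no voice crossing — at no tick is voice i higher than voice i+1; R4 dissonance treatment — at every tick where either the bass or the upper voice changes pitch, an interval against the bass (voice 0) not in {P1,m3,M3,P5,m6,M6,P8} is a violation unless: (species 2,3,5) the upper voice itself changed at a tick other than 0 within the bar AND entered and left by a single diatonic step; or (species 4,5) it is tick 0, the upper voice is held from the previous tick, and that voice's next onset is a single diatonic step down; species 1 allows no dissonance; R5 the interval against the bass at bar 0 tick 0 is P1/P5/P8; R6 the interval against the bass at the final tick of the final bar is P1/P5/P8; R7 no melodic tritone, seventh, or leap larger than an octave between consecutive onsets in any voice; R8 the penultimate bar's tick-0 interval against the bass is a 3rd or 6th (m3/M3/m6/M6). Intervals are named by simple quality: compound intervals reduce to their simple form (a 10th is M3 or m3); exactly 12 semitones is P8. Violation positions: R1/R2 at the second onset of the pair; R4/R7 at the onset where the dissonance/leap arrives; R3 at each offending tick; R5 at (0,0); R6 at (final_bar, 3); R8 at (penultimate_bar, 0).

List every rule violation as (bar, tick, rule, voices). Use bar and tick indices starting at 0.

bar 0: v0=E3 v1=E4 v2=G4 downbeat m3
bar 1: v0=G3 v1=E4 v2=G4 downbeat P8
bar 2: v0=E3 v1=D4 v2=E4 downbeat P8
bar 3: v0=D3 v1=D3 v2=D4 downbeat P8
bar 4: v0=E3 v1=C4 v2=E4 downbeat P8
bar 5: v0=G3 v1=B3 v2=B4 downbeat M3
bar 6: v0=F3 v1=D4 v2=F4 downbeat P8
bar 7: v0=E3 v1=E4 v2=G4 downbeat m3
  -> R5 @ bar 0 tick 0 v(0, 2): opens on m3
  -> R1 @ bar 2 tick 0 v(0, 2): G3/G4 P8 -> E3/E4 P8 similar
  -> R4 @ bar 2 tick 0 v(0, 1): E3/D4 m7 untreated
  -> R1 @ bar 3 tick 0 v(0, 2): E3/E4 P8 -> D3/D4 P8 similar
  -> R2 @ bar 3 tick 0 v(0, 1): E3/D4 m7 -> D3/D3 P1 similar
  -> R2 @ bar 3 tick 0 v(1, 2): D4/E4 M2 -> D3/D4 P8 similar
  -> R1 @ bar 4 tick 0 v(0, 2): D3/D4 P8 -> E3/E4 P8 similar
  -> R7 @ bar 4 tick 0 v(1,): D3->C4 leap 10st
  -> R2 @ bar 6 tick 0 v(0, 2): G3/B4 M3 -> F3/F4 P8 similar
  -> R7 @ bar 6 tick 0 v(2,): B4->F4 leap 6st
  -> R8 @ bar 6 tick 0 v(0, 2): penult P8 not 3rd/6th
  -> R6 @ bar 7 tick 3 v(0, 2): closes on m3

(0, 0, R5, (0, 2))
(2, 0, R1, (0, 2))
(2, 0, R4, (0, 1))
(3, 0, R1, (0, 2))
(3, 0, R2, (0, 1))
(3, 0, R2, (1, 2))
(4, 0, R1, (0, 2))
(4, 0, R7, (1,))
(6, 0, R2, (0, 2))
(6, 0, R7, (2,))
(6, 0, R8, (0, 2))
(7, 3, R6, (0, 2))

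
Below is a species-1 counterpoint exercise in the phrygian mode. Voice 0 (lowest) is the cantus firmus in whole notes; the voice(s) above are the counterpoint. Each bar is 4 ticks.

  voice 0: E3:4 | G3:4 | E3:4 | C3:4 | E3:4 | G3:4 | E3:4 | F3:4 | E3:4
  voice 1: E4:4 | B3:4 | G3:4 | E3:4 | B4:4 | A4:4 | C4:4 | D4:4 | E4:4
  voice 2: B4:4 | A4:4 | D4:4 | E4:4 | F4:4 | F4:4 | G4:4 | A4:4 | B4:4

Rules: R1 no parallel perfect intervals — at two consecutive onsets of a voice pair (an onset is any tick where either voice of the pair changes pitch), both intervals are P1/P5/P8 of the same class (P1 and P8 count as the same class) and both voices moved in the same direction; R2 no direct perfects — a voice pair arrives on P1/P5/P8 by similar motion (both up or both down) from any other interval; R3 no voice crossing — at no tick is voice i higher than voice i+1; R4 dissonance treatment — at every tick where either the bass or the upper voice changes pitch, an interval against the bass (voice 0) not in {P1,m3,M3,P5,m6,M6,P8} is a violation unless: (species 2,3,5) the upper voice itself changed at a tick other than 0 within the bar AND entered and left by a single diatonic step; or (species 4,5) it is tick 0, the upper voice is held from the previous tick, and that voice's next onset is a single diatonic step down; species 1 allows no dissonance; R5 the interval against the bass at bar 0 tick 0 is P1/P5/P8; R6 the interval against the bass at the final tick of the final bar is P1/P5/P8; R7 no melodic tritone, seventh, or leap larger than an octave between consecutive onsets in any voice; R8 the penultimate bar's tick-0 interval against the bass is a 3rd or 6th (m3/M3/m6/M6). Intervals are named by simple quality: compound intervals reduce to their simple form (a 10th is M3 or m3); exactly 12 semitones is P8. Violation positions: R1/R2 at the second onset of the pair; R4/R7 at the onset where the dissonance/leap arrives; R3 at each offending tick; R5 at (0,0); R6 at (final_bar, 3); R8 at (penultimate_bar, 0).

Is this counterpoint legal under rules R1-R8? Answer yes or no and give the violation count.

No (18 violations)

bar 0: v0=E3 v1=E4 v2=B4 (P5)
bar 1: v0=G3 v1=B3 v2=A4 (M2)
bar 2: v0=E3 v1=G3 v2=D4 (m7)
bar 3: v0=C3 v1=E3 v2=E4 (M3)
bar 4: v0=E3 v1=B4 v2=F4 (m2)
bar 5: v0=G3 v1=A4 v2=F4 (m7)
bar 6: v0=E3 v1=C4 v2=G4 (m3)
bar 7: v0=F3 v1=D4 v2=A4 (M3)
bar 8: v0=E3 v1=E4 v2=B4 (P5)
  R4 @ bar1.0: G3/A4 M2 untreated
  R2 @ bar2.0: B3/A4 m7 -> G3/D4 P5 similar
  R4 @ bar2.0: E3/D4 m7 untreated
  R2 @ bar4.0: C3/E3 M3 -> E3/B4 P5 similar
  R3 @ bar4.0: B4 above F4
  R4 @ bar4.0: E3/F4 m2 untreated
  R7 @ bar4.0: E3->B4 leap 19st
  R3 @ bar4.1: B4 above F4
  R3 @ bar4.2: B4 above F4
  R3 @ bar4.3: B4 above F4
  R3 @ bar5.0: A4 above F4
  R4 @ bar5.0: G3/A4 M2 untreated
  R4 @ bar5.0: G3/F4 m7 untreated
  R3 @ bar5.1: A4 above F4
  R3 @ bar5.2: A4 above F4
  R3 @ bar5.3: A4 above F4
  R1 @ bar7.0: C4/G4 P5 -> D4/A4 P5 similar
  R1 @ bar8.0: D4/A4 P5 -> E4/B4 P5 similar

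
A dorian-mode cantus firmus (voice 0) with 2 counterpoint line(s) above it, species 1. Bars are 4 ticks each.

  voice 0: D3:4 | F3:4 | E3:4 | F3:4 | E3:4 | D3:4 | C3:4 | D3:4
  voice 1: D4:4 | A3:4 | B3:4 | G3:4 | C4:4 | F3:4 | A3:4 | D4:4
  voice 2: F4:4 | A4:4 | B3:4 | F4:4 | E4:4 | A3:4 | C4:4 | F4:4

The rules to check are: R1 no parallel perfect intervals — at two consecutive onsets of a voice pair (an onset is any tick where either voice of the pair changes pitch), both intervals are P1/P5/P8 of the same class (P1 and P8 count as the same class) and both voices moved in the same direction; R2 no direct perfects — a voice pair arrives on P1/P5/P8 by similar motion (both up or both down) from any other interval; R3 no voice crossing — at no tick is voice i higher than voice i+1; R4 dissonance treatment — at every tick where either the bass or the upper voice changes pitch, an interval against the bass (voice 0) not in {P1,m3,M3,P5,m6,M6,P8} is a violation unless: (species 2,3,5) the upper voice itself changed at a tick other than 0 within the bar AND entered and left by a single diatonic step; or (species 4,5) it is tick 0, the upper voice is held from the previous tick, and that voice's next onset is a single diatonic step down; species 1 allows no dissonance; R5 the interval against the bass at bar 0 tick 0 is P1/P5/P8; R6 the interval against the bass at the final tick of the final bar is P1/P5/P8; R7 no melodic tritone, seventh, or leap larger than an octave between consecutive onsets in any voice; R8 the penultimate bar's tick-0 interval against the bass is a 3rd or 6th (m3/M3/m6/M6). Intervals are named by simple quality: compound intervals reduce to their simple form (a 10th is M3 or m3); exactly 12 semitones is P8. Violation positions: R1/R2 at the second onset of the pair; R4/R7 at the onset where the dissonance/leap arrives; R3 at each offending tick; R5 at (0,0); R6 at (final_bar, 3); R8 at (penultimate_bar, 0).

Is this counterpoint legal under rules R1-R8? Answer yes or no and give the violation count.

bar 0: v0=D3 v1=D4 v2=F4 (m3)
bar 1: v0=F3 v1=A3 v2=A4 (M3)
bar 2: v0=E3 v1=B3 v2=B3 (P5)
bar 3: v0=F3 v1=G3 v2=F4 (P8)
bar 4: v0=E3 v1=C4 v2=E4 (P8)
bar 5: v0=D3 v1=F3 v2=A3 (P5)
bar 6: v0=C3 v1=A3 v2=C4 (P8)
bar 7: v0=D3 v1=D4 v2=F4 (m3)
  R5 @ bar0.0: opens on m3
  R2 @ bar2.0: F3/A4 M3 -> E3/B3 P5 similar
  R7 @ bar2.0: A4->B3 leap 10st
  R2 @ bar3.0: E3/B3 P5 -> F3/F4 P8 similar
  R4 @ bar3.0: F3/G3 M2 untreated
  R7 @ bar3.0: B3->F4 leap 6st
  R1 @ bar4.0: F3/F4 P8 -> E3/E4 P8 similar
  R2 @ bar5.0: E3/E4 P8 -> D3/A3 P5 similar
  R8 @ bar6.0: penult P8 not 3rd/6th
  R2 @ bar7.0: C3/A3 M6 -> D3/D4 P8 similar
  R6 @ bar7.3: closes on m3

No (11 violations)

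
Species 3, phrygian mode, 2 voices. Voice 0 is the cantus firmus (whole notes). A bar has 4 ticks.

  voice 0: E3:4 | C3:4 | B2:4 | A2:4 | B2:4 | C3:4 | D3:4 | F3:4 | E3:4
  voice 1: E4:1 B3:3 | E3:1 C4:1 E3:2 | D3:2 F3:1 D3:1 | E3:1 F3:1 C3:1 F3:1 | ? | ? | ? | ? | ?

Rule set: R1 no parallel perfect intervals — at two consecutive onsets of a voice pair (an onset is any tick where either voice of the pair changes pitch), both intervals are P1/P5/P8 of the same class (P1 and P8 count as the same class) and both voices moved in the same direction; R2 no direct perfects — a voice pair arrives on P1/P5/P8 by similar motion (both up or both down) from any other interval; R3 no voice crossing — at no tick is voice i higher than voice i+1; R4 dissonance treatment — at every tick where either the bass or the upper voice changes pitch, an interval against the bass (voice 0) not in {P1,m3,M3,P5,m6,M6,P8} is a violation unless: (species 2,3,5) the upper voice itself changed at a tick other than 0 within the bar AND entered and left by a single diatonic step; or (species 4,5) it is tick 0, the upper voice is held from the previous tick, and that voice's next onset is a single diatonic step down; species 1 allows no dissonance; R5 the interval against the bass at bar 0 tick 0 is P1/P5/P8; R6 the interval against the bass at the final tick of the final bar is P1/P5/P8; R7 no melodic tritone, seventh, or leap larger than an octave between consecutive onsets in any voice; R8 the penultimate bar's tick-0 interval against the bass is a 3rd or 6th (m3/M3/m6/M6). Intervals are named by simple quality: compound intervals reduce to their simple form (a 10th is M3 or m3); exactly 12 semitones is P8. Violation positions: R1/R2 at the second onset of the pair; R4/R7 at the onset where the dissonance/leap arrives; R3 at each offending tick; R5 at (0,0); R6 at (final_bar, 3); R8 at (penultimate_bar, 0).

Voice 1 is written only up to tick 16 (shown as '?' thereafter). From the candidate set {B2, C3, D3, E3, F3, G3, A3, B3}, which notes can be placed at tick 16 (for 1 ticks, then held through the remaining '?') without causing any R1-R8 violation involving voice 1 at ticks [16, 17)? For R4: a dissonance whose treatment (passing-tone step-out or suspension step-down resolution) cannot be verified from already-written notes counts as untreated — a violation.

{D3, G3}

B2: violates R7
C3: violates R4
D3: legal
E3: violates R4
F3: violates R4
G3: legal
A3: violates R4
B3: violates R2,R7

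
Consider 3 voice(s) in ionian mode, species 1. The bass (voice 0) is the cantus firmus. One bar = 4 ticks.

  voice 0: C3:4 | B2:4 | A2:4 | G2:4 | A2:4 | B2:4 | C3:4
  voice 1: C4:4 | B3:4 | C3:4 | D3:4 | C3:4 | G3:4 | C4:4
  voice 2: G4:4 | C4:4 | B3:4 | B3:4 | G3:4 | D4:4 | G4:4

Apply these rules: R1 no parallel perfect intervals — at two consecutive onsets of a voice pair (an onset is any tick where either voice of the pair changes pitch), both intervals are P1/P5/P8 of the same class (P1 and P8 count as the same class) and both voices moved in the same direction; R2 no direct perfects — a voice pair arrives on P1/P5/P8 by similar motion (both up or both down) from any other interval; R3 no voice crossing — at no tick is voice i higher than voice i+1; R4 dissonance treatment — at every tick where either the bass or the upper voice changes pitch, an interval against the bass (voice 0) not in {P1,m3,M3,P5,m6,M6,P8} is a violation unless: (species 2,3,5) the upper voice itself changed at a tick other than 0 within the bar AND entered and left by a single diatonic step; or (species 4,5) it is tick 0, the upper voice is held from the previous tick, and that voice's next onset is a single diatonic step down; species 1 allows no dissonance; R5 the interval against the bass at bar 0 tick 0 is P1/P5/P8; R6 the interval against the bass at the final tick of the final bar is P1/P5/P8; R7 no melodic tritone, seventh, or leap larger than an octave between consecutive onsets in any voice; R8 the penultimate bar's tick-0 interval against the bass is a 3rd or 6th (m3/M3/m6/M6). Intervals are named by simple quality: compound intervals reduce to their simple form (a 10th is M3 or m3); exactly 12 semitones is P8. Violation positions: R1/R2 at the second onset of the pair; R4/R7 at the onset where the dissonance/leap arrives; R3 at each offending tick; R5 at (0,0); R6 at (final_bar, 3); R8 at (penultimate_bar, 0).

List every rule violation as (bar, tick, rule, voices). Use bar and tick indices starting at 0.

bar 0: v0=C3 v1=C4 v2=G4 downbeat P5
bar 1: v0=B2 v1=B3 v2=C4 downbeat m2
bar 2: v0=A2 v1=C3 v2=B3 downbeat M2
bar 3: v0=G2 v1=D3 v2=B3 downbeat M3
bar 4: v0=A2 v1=C3 v2=G3 downbeat m7
bar 5: v0=B2 v1=G3 v2=D4 downbeat m3
bar 6: v0=C3 v1=C4 v2=G4 downbeat P5
  -> R1 @ bar 1 tick 0 v(0, 1): C3/C4 P8 -> B2/B3 P8 similar
  -> R4 @ bar 1 tick 0 v(0, 2): B2/C4 m2 untreated
  -> R4 @ bar 2 tick 0 v(0, 2): A2/B3 M2 untreated
  -> R7 @ bar 2 tick 0 v(1,): B3->C3 leap 11st
  -> R2 @ bar 4 tick 0 v(1, 2): D3/B3 M6 -> C3/G3 P5 similar
  -> R4 @ bar 4 tick 0 v(0, 2): A2/G3 m7 untreated
  -> R1 @ bar 5 tick 0 v(1, 2): C3/G3 P5 -> G3/D4 P5 similar
  -> R1 @ bar 6 tick 0 v(1, 2): G3/D4 P5 -> C4/G4 P5 similar
  -> R2 @ bar 6 tick 0 v(0, 1): B2/G3 m6 -> C3/C4 P8 similar
  -> R2 @ bar 6 tick 0 v(0, 2): B2/D4 m3 -> C3/G4 P5 similar

(1, 0, R1, (0, 1))
(1, 0, R4, (0, 2))
(2, 0, R4, (0, 2))
(2, 0, R7, (1,))
(4, 0, R2, (1, 2))
(4, 0, R4, (0, 2))
(5, 0, R1, (1, 2))
(6, 0, R1, (1, 2))
(6, 0, R2, (0, 1))
(6, 0, R2, (0, 2))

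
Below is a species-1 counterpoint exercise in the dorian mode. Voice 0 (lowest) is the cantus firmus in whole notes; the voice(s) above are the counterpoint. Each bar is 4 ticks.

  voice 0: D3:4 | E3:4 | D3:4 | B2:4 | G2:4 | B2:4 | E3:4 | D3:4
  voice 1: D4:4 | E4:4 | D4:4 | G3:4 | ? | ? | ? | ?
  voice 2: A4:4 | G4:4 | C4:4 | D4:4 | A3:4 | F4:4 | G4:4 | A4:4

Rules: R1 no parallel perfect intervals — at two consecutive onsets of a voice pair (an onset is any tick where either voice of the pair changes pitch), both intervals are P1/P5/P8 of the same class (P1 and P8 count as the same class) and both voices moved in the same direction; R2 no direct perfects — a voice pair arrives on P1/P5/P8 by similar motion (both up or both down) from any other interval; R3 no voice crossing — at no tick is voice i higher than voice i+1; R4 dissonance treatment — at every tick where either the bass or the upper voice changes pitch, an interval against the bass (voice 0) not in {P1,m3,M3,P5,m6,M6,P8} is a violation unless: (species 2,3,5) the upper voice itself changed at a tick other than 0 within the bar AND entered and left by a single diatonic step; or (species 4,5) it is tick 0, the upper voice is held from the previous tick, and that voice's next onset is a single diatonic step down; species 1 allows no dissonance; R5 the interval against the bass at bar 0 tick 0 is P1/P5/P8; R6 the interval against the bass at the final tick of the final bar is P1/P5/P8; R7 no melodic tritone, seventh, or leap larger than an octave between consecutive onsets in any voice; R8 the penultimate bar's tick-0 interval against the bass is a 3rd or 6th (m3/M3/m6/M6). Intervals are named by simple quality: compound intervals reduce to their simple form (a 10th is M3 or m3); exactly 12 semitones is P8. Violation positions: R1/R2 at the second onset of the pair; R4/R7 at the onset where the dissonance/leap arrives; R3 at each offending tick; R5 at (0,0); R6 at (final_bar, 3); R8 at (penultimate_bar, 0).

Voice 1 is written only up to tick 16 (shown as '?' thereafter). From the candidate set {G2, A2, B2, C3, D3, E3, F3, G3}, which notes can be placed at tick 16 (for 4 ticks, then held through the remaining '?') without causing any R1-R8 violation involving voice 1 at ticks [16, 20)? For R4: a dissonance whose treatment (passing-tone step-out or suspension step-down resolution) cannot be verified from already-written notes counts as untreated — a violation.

{B2, E3, G3}

G2: violates R2
A2: violates R2,R4,R7
B2: legal
C3: violates R4
D3: violates R1,R2
E3: legal
F3: violates R4
G3: legal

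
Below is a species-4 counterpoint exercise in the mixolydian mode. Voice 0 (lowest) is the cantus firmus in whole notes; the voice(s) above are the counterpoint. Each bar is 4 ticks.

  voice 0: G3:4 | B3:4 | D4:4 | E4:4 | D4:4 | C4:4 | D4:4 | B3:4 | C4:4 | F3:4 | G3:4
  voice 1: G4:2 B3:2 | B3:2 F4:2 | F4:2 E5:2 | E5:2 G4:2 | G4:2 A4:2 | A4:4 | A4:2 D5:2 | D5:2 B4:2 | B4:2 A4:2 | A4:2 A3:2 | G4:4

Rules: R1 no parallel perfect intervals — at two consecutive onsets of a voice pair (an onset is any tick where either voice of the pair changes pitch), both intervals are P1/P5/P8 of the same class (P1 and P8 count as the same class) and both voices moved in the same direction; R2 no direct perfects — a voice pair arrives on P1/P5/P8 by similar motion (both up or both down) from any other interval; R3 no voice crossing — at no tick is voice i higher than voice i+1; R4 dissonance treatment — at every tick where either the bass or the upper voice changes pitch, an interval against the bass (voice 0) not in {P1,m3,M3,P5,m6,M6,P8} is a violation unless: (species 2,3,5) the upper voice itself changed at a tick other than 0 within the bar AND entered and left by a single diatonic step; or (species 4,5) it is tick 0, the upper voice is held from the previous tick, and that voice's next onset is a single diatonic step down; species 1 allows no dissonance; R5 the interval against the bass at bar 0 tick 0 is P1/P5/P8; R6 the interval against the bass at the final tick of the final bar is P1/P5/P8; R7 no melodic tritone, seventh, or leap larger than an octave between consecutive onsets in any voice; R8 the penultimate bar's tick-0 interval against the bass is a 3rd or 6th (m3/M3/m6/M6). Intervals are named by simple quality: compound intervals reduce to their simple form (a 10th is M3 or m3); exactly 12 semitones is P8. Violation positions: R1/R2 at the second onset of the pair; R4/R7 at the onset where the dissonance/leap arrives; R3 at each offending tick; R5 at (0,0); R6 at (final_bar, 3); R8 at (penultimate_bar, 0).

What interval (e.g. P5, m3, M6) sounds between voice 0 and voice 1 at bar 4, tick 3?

voice 0=D4 voice 1=A4 -> P5

P5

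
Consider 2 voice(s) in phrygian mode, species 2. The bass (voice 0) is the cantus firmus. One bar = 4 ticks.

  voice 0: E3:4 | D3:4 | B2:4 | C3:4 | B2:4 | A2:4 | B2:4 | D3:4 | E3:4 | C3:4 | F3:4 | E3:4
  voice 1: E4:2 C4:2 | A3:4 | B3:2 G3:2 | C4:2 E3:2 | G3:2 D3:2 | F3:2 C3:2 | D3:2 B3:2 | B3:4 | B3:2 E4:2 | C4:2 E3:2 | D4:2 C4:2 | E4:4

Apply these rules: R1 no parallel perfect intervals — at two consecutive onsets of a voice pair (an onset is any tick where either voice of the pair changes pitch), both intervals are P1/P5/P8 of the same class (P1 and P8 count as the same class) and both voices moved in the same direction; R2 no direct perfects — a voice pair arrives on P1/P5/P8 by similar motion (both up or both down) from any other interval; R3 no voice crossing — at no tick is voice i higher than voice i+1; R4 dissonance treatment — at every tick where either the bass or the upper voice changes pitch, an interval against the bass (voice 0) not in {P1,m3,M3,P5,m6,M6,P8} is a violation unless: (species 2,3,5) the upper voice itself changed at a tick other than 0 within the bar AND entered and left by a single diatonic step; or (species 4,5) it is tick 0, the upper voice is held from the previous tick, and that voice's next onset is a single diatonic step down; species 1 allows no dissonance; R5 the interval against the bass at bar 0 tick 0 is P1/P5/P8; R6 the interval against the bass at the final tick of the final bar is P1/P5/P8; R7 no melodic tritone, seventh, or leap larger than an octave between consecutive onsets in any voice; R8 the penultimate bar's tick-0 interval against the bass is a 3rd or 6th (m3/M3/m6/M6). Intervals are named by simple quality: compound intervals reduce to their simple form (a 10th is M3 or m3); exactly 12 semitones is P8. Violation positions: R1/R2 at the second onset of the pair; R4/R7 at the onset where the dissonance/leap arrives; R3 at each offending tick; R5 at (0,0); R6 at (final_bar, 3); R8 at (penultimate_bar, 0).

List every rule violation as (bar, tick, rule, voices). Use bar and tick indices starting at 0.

bar 0: v0=E3 v1=E4 downbeat P8
bar 1: v0=D3 v1=A3 downbeat P5
bar 2: v0=B2 v1=B3 downbeat P8
bar 3: v0=C3 v1=C4 downbeat P8
bar 4: v0=B2 v1=G3 downbeat m6
bar 5: v0=A2 v1=F3 downbeat m6
bar 6: v0=B2 v1=D3 downbeat m3
bar 7: v0=D3 v1=B3 downbeat M6
bar 8: v0=E3 v1=B3 downbeat P5
bar 9: v0=C3 v1=C4 downbeat P8
bar 10: v0=F3 v1=D4 downbeat M6
bar 11: v0=E3 v1=E4 downbeat P8
  -> R2 @ bar 1 tick 0 v(0, 1): E3/C4 m6 -> D3/A3 P5 similar
  -> R2 @ bar 3 tick 0 v(0, 1): B2/G3 m6 -> C3/C4 P8 similar
  -> R1 @ bar 9 tick 0 v(0, 1): E3/E4 P8 -> C3/C4 P8 similar
  -> R7 @ bar 10 tick 0 v(1,): E3->D4 leap 10st

(1, 0, R2, (0, 1))
(3, 0, R2, (0, 1))
(9, 0, R1, (0, 1))
(10, 0, R7, (1,))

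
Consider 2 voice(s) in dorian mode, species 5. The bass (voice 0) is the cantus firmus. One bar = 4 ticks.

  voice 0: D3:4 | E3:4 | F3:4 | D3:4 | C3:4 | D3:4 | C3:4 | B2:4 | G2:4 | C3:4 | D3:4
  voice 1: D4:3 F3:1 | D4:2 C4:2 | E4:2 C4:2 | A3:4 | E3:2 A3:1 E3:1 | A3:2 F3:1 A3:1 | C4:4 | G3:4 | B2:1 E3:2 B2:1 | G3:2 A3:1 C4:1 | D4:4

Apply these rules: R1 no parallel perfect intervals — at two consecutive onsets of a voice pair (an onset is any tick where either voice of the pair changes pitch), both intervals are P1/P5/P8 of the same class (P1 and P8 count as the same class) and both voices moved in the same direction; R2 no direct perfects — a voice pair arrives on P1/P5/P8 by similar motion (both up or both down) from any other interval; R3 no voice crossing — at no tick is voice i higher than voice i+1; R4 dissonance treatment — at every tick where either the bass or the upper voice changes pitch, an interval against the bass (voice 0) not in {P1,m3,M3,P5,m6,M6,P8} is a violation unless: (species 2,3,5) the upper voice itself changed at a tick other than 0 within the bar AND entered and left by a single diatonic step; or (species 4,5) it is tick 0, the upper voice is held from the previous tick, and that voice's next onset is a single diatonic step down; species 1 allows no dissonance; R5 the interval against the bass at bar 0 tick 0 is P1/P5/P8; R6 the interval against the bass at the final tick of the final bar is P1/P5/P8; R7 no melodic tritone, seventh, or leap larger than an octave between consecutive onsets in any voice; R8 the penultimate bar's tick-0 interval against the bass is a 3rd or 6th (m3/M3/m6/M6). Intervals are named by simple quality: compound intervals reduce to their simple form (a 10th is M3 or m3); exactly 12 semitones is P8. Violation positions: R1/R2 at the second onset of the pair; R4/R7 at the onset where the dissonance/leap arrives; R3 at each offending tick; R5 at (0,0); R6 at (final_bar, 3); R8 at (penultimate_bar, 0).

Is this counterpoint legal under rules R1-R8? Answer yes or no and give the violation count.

No (7 violations)

bar 0: v0=D3 v1=D4 (P8)
bar 1: v0=E3 v1=D4 (m7)
bar 2: v0=F3 v1=E4 (M7)
bar 3: v0=D3 v1=A3 (P5)
bar 4: v0=C3 v1=E3 (M3)
bar 5: v0=D3 v1=A3 (P5)
bar 6: v0=C3 v1=C4 (P8)
bar 7: v0=B2 v1=G3 (m6)
bar 8: v0=G2 v1=B2 (M3)
bar 9: v0=C3 v1=G3 (P5)
bar 10: v0=D3 v1=D4 (P8)
  R4 @ bar1.0: E3/D4 m7 untreated
  R4 @ bar2.0: F3/E4 M7 untreated
  R1 @ bar3.0: F3/C4 P5 -> D3/A3 P5 similar
  R2 @ bar5.0: C3/E3 M3 -> D3/A3 P5 similar
  R2 @ bar9.0: G2/B2 M3 -> C3/G3 P5 similar
  R8 @ bar9.0: penult P5 not 3rd/6th
  R1 @ bar10.0: C3/C4 P8 -> D3/D4 P8 similar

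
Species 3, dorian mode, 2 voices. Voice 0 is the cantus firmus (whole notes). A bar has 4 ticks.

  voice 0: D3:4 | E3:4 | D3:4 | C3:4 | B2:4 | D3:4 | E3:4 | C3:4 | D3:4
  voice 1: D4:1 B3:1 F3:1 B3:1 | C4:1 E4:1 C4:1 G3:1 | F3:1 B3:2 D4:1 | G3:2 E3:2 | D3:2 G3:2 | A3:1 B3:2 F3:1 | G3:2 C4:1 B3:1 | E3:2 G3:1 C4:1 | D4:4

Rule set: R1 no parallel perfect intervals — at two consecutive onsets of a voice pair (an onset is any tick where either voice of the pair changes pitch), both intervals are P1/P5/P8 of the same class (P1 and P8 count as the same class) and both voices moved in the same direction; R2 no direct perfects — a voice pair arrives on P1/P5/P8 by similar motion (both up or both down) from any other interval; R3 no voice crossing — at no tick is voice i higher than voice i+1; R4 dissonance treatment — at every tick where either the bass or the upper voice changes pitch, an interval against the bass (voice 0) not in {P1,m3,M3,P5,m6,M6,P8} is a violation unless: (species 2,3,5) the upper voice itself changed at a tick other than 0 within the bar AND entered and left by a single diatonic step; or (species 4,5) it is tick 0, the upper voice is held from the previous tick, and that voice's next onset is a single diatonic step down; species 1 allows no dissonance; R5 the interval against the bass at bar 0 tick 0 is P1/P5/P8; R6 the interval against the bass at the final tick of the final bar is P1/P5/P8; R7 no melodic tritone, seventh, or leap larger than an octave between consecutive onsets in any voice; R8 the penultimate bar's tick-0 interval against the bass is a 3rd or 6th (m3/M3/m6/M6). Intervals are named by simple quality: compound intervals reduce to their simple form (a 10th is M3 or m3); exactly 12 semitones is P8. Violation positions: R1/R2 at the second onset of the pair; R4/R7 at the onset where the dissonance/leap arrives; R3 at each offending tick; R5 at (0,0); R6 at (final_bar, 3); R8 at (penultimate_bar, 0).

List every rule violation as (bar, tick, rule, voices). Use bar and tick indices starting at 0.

(0, 2, R7, (1,))
(0, 3, R7, (1,))
(2, 1, R7, (1,))
(3, 0, R2, (0, 1))
(5, 0, R2, (0, 1))
(5, 3, R7, (1,))
(8, 0, R1, (0, 1))

bar 0: v0=D3 v1=D4 downbeat P8
bar 1: v0=E3 v1=C4 downbeat m6
bar 2: v0=D3 v1=F3 downbeat m3
bar 3: v0=C3 v1=G3 downbeat P5
bar 4: v0=B2 v1=D3 downbeat m3
bar 5: v0=D3 v1=A3 downbeat P5
bar 6: v0=E3 v1=G3 downbeat m3
bar 7: v0=C3 v1=E3 downbeat M3
bar 8: v0=D3 v1=D4 downbeat P8
  -> R7 @ bar 0 tick 2 v(1,): B3->F3 leap 6st
  -> R7 @ bar 0 tick 3 v(1,): F3->B3 leap 6st
  -> R7 @ bar 2 tick 1 v(1,): F3->B3 leap 6st
  -> R2 @ bar 3 tick 0 v(0, 1): D3/D4 P8 -> C3/G3 P5 similar
  -> R2 @ bar 5 tick 0 v(0, 1): B2/G3 m6 -> D3/A3 P5 similar
  -> R7 @ bar 5 tick 3 v(1,): B3->F3 leap 6st
  -> R1 @ bar 8 tick 0 v(0, 1): C3/C4 P8 -> D3/D4 P8 similar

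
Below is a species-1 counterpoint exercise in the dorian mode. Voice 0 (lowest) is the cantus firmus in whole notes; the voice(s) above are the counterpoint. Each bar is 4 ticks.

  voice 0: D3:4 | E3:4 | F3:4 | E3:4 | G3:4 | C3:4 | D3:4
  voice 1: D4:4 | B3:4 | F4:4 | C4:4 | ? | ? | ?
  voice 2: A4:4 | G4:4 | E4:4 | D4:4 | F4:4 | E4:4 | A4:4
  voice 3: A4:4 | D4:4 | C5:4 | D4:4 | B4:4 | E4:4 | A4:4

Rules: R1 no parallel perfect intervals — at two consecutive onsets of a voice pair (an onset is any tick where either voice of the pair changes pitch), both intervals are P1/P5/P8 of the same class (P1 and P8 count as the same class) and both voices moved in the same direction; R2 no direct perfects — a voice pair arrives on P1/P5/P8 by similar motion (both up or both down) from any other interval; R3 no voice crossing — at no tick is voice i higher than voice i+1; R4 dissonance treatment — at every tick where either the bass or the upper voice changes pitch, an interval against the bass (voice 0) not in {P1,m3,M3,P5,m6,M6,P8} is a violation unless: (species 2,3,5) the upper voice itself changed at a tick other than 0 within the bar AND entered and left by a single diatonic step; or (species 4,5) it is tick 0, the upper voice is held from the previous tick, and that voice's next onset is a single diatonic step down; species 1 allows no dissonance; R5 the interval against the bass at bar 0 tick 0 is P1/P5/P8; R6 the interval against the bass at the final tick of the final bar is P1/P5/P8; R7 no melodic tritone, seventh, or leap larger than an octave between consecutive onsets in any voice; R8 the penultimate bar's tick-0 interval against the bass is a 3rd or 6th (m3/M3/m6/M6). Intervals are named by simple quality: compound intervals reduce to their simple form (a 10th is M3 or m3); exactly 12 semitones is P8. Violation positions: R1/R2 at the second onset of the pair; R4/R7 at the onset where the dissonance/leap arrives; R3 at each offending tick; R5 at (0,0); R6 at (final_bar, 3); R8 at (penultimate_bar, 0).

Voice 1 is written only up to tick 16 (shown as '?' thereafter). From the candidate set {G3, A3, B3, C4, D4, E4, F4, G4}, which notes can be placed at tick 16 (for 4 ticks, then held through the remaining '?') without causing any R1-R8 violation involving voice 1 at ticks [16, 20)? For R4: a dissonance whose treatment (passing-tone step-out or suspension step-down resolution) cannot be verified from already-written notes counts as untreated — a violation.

{B3, G3}

G3: legal
A3: violates R4
B3: legal
C4: violates R4
D4: violates R2
E4: violates R2
F4: violates R2,R4
G4: violates R2,R3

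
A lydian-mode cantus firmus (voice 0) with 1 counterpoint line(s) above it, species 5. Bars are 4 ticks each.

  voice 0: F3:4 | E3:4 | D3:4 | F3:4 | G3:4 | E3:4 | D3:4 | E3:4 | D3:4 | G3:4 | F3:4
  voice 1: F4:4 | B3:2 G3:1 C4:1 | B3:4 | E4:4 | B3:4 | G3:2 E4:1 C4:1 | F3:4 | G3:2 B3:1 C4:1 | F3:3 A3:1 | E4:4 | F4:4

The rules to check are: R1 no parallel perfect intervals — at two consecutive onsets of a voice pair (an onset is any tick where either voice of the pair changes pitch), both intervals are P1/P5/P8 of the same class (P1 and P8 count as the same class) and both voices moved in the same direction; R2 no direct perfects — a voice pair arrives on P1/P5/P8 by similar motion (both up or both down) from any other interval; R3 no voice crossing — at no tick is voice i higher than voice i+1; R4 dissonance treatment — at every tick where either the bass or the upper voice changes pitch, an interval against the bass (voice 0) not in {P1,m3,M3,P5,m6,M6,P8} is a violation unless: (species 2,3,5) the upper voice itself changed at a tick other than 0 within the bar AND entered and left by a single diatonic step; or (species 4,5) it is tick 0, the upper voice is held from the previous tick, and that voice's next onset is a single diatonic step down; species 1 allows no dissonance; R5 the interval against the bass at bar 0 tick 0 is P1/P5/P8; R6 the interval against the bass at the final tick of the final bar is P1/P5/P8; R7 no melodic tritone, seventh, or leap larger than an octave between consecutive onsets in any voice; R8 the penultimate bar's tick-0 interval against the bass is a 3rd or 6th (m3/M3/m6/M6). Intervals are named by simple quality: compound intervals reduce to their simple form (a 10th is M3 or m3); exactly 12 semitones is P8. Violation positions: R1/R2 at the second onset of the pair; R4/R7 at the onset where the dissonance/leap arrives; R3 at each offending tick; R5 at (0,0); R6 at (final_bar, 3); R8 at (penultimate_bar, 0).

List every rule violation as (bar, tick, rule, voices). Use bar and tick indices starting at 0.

(1, 0, R2, (0, 1))
(1, 0, R7, (1,))
(3, 0, R4, (0, 1))

bar 0: v0=F3 v1=F4 downbeat P8
bar 1: v0=E3 v1=B3 downbeat P5
bar 2: v0=D3 v1=B3 downbeat M6
bar 3: v0=F3 v1=E4 downbeat M7
bar 4: v0=G3 v1=B3 downbeat M3
bar 5: v0=E3 v1=G3 downbeat m3
bar 6: v0=D3 v1=F3 downbeat m3
bar 7: v0=E3 v1=G3 downbeat m3
bar 8: v0=D3 v1=F3 downbeat m3
bar 9: v0=G3 v1=E4 downbeat M6
bar 10: v0=F3 v1=F4 downbeat P8
  -> R2 @ bar 1 tick 0 v(0, 1): F3/F4 P8 -> E3/B3 P5 similar
  -> R7 @ bar 1 tick 0 v(1,): F4->B3 leap 6st
  -> R4 @ bar 3 tick 0 v(0, 1): F3/E4 M7 untreated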